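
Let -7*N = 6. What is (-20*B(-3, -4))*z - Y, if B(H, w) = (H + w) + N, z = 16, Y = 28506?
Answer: -181942/7 ≈ -25992.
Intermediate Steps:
N = -6/7 (N = -1/7*6 = -6/7 ≈ -0.85714)
B(H, w) = -6/7 + H + w (B(H, w) = (H + w) - 6/7 = -6/7 + H + w)
(-20*B(-3, -4))*z - Y = -20*(-6/7 - 3 - 4)*16 - 1*28506 = -20*(-55/7)*16 - 28506 = (1100/7)*16 - 28506 = 17600/7 - 28506 = -181942/7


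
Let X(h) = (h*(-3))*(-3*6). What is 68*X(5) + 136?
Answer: 18496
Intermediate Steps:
X(h) = 54*h (X(h) = -3*h*(-18) = 54*h)
68*X(5) + 136 = 68*(54*5) + 136 = 68*270 + 136 = 18360 + 136 = 18496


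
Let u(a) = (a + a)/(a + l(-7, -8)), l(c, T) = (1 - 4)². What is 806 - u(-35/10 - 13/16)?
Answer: 20196/25 ≈ 807.84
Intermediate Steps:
l(c, T) = 9 (l(c, T) = (-3)² = 9)
u(a) = 2*a/(9 + a) (u(a) = (a + a)/(a + 9) = (2*a)/(9 + a) = 2*a/(9 + a))
806 - u(-35/10 - 13/16) = 806 - 2*(-35/10 - 13/16)/(9 + (-35/10 - 13/16)) = 806 - 2*(-35*⅒ - 13*1/16)/(9 + (-35*⅒ - 13*1/16)) = 806 - 2*(-7/2 - 13/16)/(9 + (-7/2 - 13/16)) = 806 - 2*(-69)/(16*(9 - 69/16)) = 806 - 2*(-69)/(16*75/16) = 806 - 2*(-69)*16/(16*75) = 806 - 1*(-46/25) = 806 + 46/25 = 20196/25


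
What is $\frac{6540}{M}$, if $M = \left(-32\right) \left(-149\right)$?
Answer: $\frac{1635}{1192} \approx 1.3716$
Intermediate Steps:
$M = 4768$
$\frac{6540}{M} = \frac{6540}{4768} = 6540 \cdot \frac{1}{4768} = \frac{1635}{1192}$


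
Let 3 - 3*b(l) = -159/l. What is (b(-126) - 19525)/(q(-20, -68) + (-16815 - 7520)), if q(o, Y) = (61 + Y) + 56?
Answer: 2460077/3060036 ≈ 0.80394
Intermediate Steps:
q(o, Y) = 117 + Y
b(l) = 1 + 53/l (b(l) = 1 - (-53)/l = 1 + 53/l)
(b(-126) - 19525)/(q(-20, -68) + (-16815 - 7520)) = ((53 - 126)/(-126) - 19525)/((117 - 68) + (-16815 - 7520)) = (-1/126*(-73) - 19525)/(49 - 24335) = (73/126 - 19525)/(-24286) = -2460077/126*(-1/24286) = 2460077/3060036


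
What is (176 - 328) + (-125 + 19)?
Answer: -258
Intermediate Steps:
(176 - 328) + (-125 + 19) = -152 - 106 = -258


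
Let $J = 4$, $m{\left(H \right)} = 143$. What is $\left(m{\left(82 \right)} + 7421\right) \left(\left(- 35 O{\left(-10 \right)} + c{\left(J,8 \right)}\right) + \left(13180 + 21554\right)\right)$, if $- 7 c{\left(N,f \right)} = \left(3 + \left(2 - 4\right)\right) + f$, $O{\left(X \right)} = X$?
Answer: $\frac{1857559556}{7} \approx 2.6537 \cdot 10^{8}$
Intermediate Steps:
$c{\left(N,f \right)} = - \frac{1}{7} - \frac{f}{7}$ ($c{\left(N,f \right)} = - \frac{\left(3 + \left(2 - 4\right)\right) + f}{7} = - \frac{\left(3 - 2\right) + f}{7} = - \frac{1 + f}{7} = - \frac{1}{7} - \frac{f}{7}$)
$\left(m{\left(82 \right)} + 7421\right) \left(\left(- 35 O{\left(-10 \right)} + c{\left(J,8 \right)}\right) + \left(13180 + 21554\right)\right) = \left(143 + 7421\right) \left(\left(\left(-35\right) \left(-10\right) - \frac{9}{7}\right) + \left(13180 + 21554\right)\right) = 7564 \left(\left(350 - \frac{9}{7}\right) + 34734\right) = 7564 \left(\frac{2441}{7} + 34734\right) = 7564 \cdot \frac{245579}{7} = \frac{1857559556}{7}$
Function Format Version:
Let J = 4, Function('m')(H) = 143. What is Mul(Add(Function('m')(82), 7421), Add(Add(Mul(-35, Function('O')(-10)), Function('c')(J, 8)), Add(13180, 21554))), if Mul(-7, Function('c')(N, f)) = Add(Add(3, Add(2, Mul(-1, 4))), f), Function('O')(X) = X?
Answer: Rational(1857559556, 7) ≈ 2.6537e+8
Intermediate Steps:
Function('c')(N, f) = Add(Rational(-1, 7), Mul(Rational(-1, 7), f)) (Function('c')(N, f) = Mul(Rational(-1, 7), Add(Add(3, Add(2, Mul(-1, 4))), f)) = Mul(Rational(-1, 7), Add(Add(3, Add(2, -4)), f)) = Mul(Rational(-1, 7), Add(Add(3, -2), f)) = Mul(Rational(-1, 7), Add(1, f)) = Add(Rational(-1, 7), Mul(Rational(-1, 7), f)))
Mul(Add(Function('m')(82), 7421), Add(Add(Mul(-35, Function('O')(-10)), Function('c')(J, 8)), Add(13180, 21554))) = Mul(Add(143, 7421), Add(Add(Mul(-35, -10), Add(Rational(-1, 7), Mul(Rational(-1, 7), 8))), Add(13180, 21554))) = Mul(7564, Add(Add(350, Add(Rational(-1, 7), Rational(-8, 7))), 34734)) = Mul(7564, Add(Add(350, Rational(-9, 7)), 34734)) = Mul(7564, Add(Rational(2441, 7), 34734)) = Mul(7564, Rational(245579, 7)) = Rational(1857559556, 7)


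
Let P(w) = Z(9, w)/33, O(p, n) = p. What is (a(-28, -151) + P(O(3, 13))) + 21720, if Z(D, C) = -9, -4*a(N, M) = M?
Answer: 957329/44 ≈ 21757.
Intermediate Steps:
a(N, M) = -M/4
P(w) = -3/11 (P(w) = -9/33 = -9*1/33 = -3/11)
(a(-28, -151) + P(O(3, 13))) + 21720 = (-¼*(-151) - 3/11) + 21720 = (151/4 - 3/11) + 21720 = 1649/44 + 21720 = 957329/44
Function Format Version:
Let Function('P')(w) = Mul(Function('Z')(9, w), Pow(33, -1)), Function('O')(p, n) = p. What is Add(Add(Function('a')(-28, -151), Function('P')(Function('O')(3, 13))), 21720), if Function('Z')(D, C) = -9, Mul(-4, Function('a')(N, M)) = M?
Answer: Rational(957329, 44) ≈ 21757.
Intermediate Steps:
Function('a')(N, M) = Mul(Rational(-1, 4), M)
Function('P')(w) = Rational(-3, 11) (Function('P')(w) = Mul(-9, Pow(33, -1)) = Mul(-9, Rational(1, 33)) = Rational(-3, 11))
Add(Add(Function('a')(-28, -151), Function('P')(Function('O')(3, 13))), 21720) = Add(Add(Mul(Rational(-1, 4), -151), Rational(-3, 11)), 21720) = Add(Add(Rational(151, 4), Rational(-3, 11)), 21720) = Add(Rational(1649, 44), 21720) = Rational(957329, 44)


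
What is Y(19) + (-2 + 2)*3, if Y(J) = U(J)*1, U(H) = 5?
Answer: 5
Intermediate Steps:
Y(J) = 5 (Y(J) = 5*1 = 5)
Y(19) + (-2 + 2)*3 = 5 + (-2 + 2)*3 = 5 + 0*3 = 5 + 0 = 5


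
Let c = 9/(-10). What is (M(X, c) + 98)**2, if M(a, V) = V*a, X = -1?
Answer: 978121/100 ≈ 9781.2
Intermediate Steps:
c = -9/10 (c = 9*(-1/10) = -9/10 ≈ -0.90000)
(M(X, c) + 98)**2 = (-9/10*(-1) + 98)**2 = (9/10 + 98)**2 = (989/10)**2 = 978121/100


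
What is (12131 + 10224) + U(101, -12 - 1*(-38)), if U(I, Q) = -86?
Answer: 22269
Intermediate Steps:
(12131 + 10224) + U(101, -12 - 1*(-38)) = (12131 + 10224) - 86 = 22355 - 86 = 22269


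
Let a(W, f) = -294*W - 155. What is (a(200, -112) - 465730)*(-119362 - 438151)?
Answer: 292518708405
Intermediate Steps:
a(W, f) = -155 - 294*W
(a(200, -112) - 465730)*(-119362 - 438151) = ((-155 - 294*200) - 465730)*(-119362 - 438151) = ((-155 - 58800) - 465730)*(-557513) = (-58955 - 465730)*(-557513) = -524685*(-557513) = 292518708405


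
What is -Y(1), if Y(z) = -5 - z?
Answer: 6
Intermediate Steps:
-Y(1) = -(-5 - 1*1) = -(-5 - 1) = -1*(-6) = 6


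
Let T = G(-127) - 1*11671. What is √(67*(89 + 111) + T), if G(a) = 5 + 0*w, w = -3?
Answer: 17*√6 ≈ 41.641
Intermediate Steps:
G(a) = 5 (G(a) = 5 + 0*(-3) = 5 + 0 = 5)
T = -11666 (T = 5 - 1*11671 = 5 - 11671 = -11666)
√(67*(89 + 111) + T) = √(67*(89 + 111) - 11666) = √(67*200 - 11666) = √(13400 - 11666) = √1734 = 17*√6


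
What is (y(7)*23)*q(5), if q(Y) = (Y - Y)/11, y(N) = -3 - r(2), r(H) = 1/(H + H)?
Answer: 0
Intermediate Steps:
r(H) = 1/(2*H)
y(N) = -13/4 (y(N) = -3 - 1/(2*2) = -3 - 1*1/4 = -3 - 1/4 = -13/4)
q(Y) = 0 (q(Y) = 0*(1/11) = 0)
(y(7)*23)*q(5) = -13/4*23*0 = -299/4*0 = 0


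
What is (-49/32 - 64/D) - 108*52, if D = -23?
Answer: -4132455/736 ≈ -5614.8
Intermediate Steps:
(-49/32 - 64/D) - 108*52 = (-49/32 - 64/(-23)) - 108*52 = (-49*1/32 - 64*(-1/23)) - 5616 = (-49/32 + 64/23) - 5616 = 921/736 - 5616 = -4132455/736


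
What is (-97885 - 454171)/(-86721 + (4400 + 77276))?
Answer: 552056/5045 ≈ 109.43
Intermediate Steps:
(-97885 - 454171)/(-86721 + (4400 + 77276)) = -552056/(-86721 + 81676) = -552056/(-5045) = -552056*(-1/5045) = 552056/5045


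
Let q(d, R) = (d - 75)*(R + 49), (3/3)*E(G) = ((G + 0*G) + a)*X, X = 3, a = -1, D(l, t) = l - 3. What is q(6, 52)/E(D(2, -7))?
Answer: 2323/2 ≈ 1161.5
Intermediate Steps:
D(l, t) = -3 + l
E(G) = -3 + 3*G (E(G) = ((G + 0*G) - 1)*3 = ((G + 0) - 1)*3 = (G - 1)*3 = (-1 + G)*3 = -3 + 3*G)
q(d, R) = (-75 + d)*(49 + R)
q(6, 52)/E(D(2, -7)) = (-3675 - 75*52 + 49*6 + 52*6)/(-3 + 3*(-3 + 2)) = (-3675 - 3900 + 294 + 312)/(-3 + 3*(-1)) = -6969/(-3 - 3) = -6969/(-6) = -6969*(-1/6) = 2323/2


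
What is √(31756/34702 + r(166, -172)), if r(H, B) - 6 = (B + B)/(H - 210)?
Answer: √536703040610/190861 ≈ 3.8384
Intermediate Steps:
r(H, B) = 6 + 2*B/(-210 + H) (r(H, B) = 6 + (B + B)/(H - 210) = 6 + (2*B)/(-210 + H) = 6 + 2*B/(-210 + H))
√(31756/34702 + r(166, -172)) = √(31756/34702 + 2*(-630 - 172 + 3*166)/(-210 + 166)) = √(31756*(1/34702) + 2*(-630 - 172 + 498)/(-44)) = √(15878/17351 + 2*(-1/44)*(-304)) = √(15878/17351 + 152/11) = √(2812010/190861) = √536703040610/190861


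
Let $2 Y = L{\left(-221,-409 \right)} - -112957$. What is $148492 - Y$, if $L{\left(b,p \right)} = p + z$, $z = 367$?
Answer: $\frac{184069}{2} \approx 92035.0$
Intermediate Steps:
$L{\left(b,p \right)} = 367 + p$ ($L{\left(b,p \right)} = p + 367 = 367 + p$)
$Y = \frac{112915}{2}$ ($Y = \frac{\left(367 - 409\right) - -112957}{2} = \frac{-42 + 112957}{2} = \frac{1}{2} \cdot 112915 = \frac{112915}{2} \approx 56458.0$)
$148492 - Y = 148492 - \frac{112915}{2} = \frac{184069}{2}$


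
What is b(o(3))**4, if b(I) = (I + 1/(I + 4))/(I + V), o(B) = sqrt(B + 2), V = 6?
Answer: 309917456/13521270961 - 95257344*sqrt(5)/13521270961 ≈ 0.0071676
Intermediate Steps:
o(B) = sqrt(2 + B)
b(I) = (I + 1/(4 + I))/(6 + I) (b(I) = (I + 1/(I + 4))/(I + 6) = (I + 1/(4 + I))/(6 + I))
b(o(3))**4 = ((1 + (sqrt(2 + 3))**2 + 4*sqrt(2 + 3))/(24 + (sqrt(2 + 3))**2 + 10*sqrt(2 + 3)))**4 = ((1 + (sqrt(5))**2 + 4*sqrt(5))/(24 + (sqrt(5))**2 + 10*sqrt(5)))**4 = ((1 + 5 + 4*sqrt(5))/(24 + 5 + 10*sqrt(5)))**4 = ((6 + 4*sqrt(5))/(29 + 10*sqrt(5)))**4 = (6 + 4*sqrt(5))**4/(29 + 10*sqrt(5))**4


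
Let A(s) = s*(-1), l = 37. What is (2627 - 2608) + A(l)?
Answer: -18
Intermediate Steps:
A(s) = -s
(2627 - 2608) + A(l) = (2627 - 2608) - 1*37 = 19 - 37 = -18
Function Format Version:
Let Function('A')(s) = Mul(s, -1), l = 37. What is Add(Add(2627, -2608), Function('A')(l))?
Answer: -18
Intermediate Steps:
Function('A')(s) = Mul(-1, s)
Add(Add(2627, -2608), Function('A')(l)) = Add(Add(2627, -2608), Mul(-1, 37)) = Add(19, -37) = -18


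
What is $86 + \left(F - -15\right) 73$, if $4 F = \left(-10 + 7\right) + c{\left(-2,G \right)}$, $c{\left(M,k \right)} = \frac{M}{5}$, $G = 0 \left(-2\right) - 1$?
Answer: $\frac{22379}{20} \approx 1118.9$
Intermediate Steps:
$G = -1$ ($G = 0 - 1 = -1$)
$c{\left(M,k \right)} = \frac{M}{5}$ ($c{\left(M,k \right)} = M \frac{1}{5} = \frac{M}{5}$)
$F = - \frac{17}{20}$ ($F = \frac{\left(-10 + 7\right) + \frac{1}{5} \left(-2\right)}{4} = \frac{-3 - \frac{2}{5}}{4} = \frac{1}{4} \left(- \frac{17}{5}\right) = - \frac{17}{20} \approx -0.85$)
$86 + \left(F - -15\right) 73 = 86 + \left(- \frac{17}{20} - -15\right) 73 = 86 + \left(- \frac{17}{20} + 15\right) 73 = 86 + \frac{283}{20} \cdot 73 = 86 + \frac{20659}{20} = \frac{22379}{20}$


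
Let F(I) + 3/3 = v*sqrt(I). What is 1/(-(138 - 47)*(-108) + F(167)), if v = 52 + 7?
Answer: 9827/95988602 - 59*sqrt(167)/95988602 ≈ 9.4434e-5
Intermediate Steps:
v = 59
F(I) = -1 + 59*sqrt(I)
1/(-(138 - 47)*(-108) + F(167)) = 1/(-(138 - 47)*(-108) + (-1 + 59*sqrt(167))) = 1/(-91*(-108) + (-1 + 59*sqrt(167))) = 1/(-1*(-9828) + (-1 + 59*sqrt(167))) = 1/(9828 + (-1 + 59*sqrt(167))) = 1/(9827 + 59*sqrt(167))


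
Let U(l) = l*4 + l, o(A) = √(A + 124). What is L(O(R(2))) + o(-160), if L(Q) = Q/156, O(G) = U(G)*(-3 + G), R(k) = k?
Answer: -5/78 + 6*I ≈ -0.064103 + 6.0*I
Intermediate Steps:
o(A) = √(124 + A)
U(l) = 5*l (U(l) = 4*l + l = 5*l)
O(G) = 5*G*(-3 + G) (O(G) = (5*G)*(-3 + G) = 5*G*(-3 + G))
L(Q) = Q/156
L(O(R(2))) + o(-160) = (5*2*(-3 + 2))/156 + √(124 - 160) = (5*2*(-1))/156 + √(-36) = (1/156)*(-10) + 6*I = -5/78 + 6*I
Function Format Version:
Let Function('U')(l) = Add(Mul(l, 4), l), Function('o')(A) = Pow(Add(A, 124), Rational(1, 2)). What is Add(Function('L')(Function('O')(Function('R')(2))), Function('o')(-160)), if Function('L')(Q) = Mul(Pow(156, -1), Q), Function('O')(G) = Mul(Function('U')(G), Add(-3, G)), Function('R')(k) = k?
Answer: Add(Rational(-5, 78), Mul(6, I)) ≈ Add(-0.064103, Mul(6.0000, I))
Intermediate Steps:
Function('o')(A) = Pow(Add(124, A), Rational(1, 2))
Function('U')(l) = Mul(5, l) (Function('U')(l) = Add(Mul(4, l), l) = Mul(5, l))
Function('O')(G) = Mul(5, G, Add(-3, G)) (Function('O')(G) = Mul(Mul(5, G), Add(-3, G)) = Mul(5, G, Add(-3, G)))
Function('L')(Q) = Mul(Rational(1, 156), Q)
Add(Function('L')(Function('O')(Function('R')(2))), Function('o')(-160)) = Add(Mul(Rational(1, 156), Mul(5, 2, Add(-3, 2))), Pow(Add(124, -160), Rational(1, 2))) = Add(Mul(Rational(1, 156), Mul(5, 2, -1)), Pow(-36, Rational(1, 2))) = Add(Mul(Rational(1, 156), -10), Mul(6, I)) = Add(Rational(-5, 78), Mul(6, I))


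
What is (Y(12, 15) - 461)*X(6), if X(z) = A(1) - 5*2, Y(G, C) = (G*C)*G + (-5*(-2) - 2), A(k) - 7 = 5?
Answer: 3414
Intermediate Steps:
A(k) = 12 (A(k) = 7 + 5 = 12)
Y(G, C) = 8 + C*G**2 (Y(G, C) = (C*G)*G + (10 - 2) = C*G**2 + 8 = 8 + C*G**2)
X(z) = 2 (X(z) = 12 - 5*2 = 12 - 10 = 2)
(Y(12, 15) - 461)*X(6) = ((8 + 15*12**2) - 461)*2 = ((8 + 15*144) - 461)*2 = ((8 + 2160) - 461)*2 = (2168 - 461)*2 = 1707*2 = 3414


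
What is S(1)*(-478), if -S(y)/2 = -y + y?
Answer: 0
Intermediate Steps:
S(y) = 0 (S(y) = -2*(-y + y) = -2*0 = 0)
S(1)*(-478) = 0*(-478) = 0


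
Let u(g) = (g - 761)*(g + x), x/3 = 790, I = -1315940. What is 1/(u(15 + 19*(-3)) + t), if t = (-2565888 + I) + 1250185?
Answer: -1/4501027 ≈ -2.2217e-7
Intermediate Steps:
x = 2370 (x = 3*790 = 2370)
u(g) = (-761 + g)*(2370 + g) (u(g) = (g - 761)*(g + 2370) = (-761 + g)*(2370 + g))
t = -2631643 (t = (-2565888 - 1315940) + 1250185 = -3881828 + 1250185 = -2631643)
1/(u(15 + 19*(-3)) + t) = 1/((-1803570 + (15 + 19*(-3))² + 1609*(15 + 19*(-3))) - 2631643) = 1/((-1803570 + (15 - 57)² + 1609*(15 - 57)) - 2631643) = 1/((-1803570 + (-42)² + 1609*(-42)) - 2631643) = 1/((-1803570 + 1764 - 67578) - 2631643) = 1/(-1869384 - 2631643) = 1/(-4501027) = -1/4501027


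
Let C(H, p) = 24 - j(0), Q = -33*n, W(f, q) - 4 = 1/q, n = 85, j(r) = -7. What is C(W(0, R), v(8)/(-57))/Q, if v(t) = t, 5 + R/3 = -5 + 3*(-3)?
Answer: -31/2805 ≈ -0.011052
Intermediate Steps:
R = -57 (R = -15 + 3*(-5 + 3*(-3)) = -15 + 3*(-5 - 9) = -15 + 3*(-14) = -15 - 42 = -57)
W(f, q) = 4 + 1/q
Q = -2805 (Q = -33*85 = -2805)
C(H, p) = 31 (C(H, p) = 24 - 1*(-7) = 24 + 7 = 31)
C(W(0, R), v(8)/(-57))/Q = 31/(-2805) = 31*(-1/2805) = -31/2805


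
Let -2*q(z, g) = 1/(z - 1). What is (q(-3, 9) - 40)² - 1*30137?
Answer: -1827007/64 ≈ -28547.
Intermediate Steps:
q(z, g) = -1/(2*(-1 + z)) (q(z, g) = -1/(2*(z - 1)) = -1/(2*(-1 + z)))
(q(-3, 9) - 40)² - 1*30137 = (-1/(-2 + 2*(-3)) - 40)² - 1*30137 = (-1/(-2 - 6) - 40)² - 30137 = (-1/(-8) - 40)² - 30137 = (-1*(-⅛) - 40)² - 30137 = (⅛ - 40)² - 30137 = (-319/8)² - 30137 = 101761/64 - 30137 = -1827007/64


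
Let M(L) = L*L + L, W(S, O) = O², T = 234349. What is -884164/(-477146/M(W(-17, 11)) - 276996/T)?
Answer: 1529364968310916/57953851453 ≈ 26389.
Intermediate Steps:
M(L) = L + L² (M(L) = L² + L = L + L²)
-884164/(-477146/M(W(-17, 11)) - 276996/T) = -884164/(-477146*1/(121*(1 + 11²)) - 276996/234349) = -884164/(-477146*1/(121*(1 + 121)) - 276996*1/234349) = -884164/(-477146/(121*122) - 276996/234349) = -884164/(-477146/14762 - 276996/234349) = -884164/(-477146*1/14762 - 276996/234349) = -884164/(-238573/7381 - 276996/234349) = -884164/(-57953851453/1729729969) = -884164*(-1729729969/57953851453) = 1529364968310916/57953851453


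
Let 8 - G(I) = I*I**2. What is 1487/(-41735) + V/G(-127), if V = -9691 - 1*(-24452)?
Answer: -2429907082/85489598385 ≈ -0.028423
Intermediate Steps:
G(I) = 8 - I**3 (G(I) = 8 - I*I**2 = 8 - I**3)
V = 14761 (V = -9691 + 24452 = 14761)
1487/(-41735) + V/G(-127) = 1487/(-41735) + 14761/(8 - 1*(-127)**3) = 1487*(-1/41735) + 14761/(8 - 1*(-2048383)) = -1487/41735 + 14761/(8 + 2048383) = -1487/41735 + 14761/2048391 = -2429907082/85489598385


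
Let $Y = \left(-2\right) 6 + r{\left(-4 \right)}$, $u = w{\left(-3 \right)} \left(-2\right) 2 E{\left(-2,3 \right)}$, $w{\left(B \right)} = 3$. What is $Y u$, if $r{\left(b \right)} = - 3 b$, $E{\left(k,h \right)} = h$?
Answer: $0$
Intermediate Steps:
$u = -36$ ($u = 3 \left(-2\right) 2 \cdot 3 = \left(-6\right) 6 = -36$)
$Y = 0$ ($Y = \left(-2\right) 6 - -12 = -12 + 12 = 0$)
$Y u = 0 \left(-36\right) = 0$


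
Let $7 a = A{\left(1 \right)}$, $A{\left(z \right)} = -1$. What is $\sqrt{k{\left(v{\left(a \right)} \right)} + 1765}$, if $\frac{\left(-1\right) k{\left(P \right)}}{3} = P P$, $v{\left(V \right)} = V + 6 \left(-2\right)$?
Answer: $\frac{\sqrt{64810}}{7} \approx 36.368$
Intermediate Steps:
$a = - \frac{1}{7}$ ($a = \frac{1}{7} \left(-1\right) = - \frac{1}{7} \approx -0.14286$)
$v{\left(V \right)} = -12 + V$ ($v{\left(V \right)} = V - 12 = -12 + V$)
$k{\left(P \right)} = - 3 P^{2}$ ($k{\left(P \right)} = - 3 P P = - 3 P^{2}$)
$\sqrt{k{\left(v{\left(a \right)} \right)} + 1765} = \sqrt{- 3 \left(-12 - \frac{1}{7}\right)^{2} + 1765} = \sqrt{- 3 \left(- \frac{85}{7}\right)^{2} + 1765} = \sqrt{\left(-3\right) \frac{7225}{49} + 1765} = \sqrt{- \frac{21675}{49} + 1765} = \sqrt{\frac{64810}{49}} = \frac{\sqrt{64810}}{7}$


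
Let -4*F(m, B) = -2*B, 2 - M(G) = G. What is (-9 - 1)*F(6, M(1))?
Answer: -5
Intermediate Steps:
M(G) = 2 - G
F(m, B) = B/2 (F(m, B) = -(-1)*B/2 = B/2)
(-9 - 1)*F(6, M(1)) = (-9 - 1)*((2 - 1*1)/2) = -5*(2 - 1) = -5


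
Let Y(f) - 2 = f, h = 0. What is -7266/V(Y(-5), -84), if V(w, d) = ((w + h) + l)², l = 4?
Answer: -7266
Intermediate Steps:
Y(f) = 2 + f
V(w, d) = (4 + w)² (V(w, d) = ((w + 0) + 4)² = (w + 4)² = (4 + w)²)
-7266/V(Y(-5), -84) = -7266/(4 + (2 - 5))² = -7266/(4 - 3)² = -7266/(1²) = -7266/1 = -7266*1 = -7266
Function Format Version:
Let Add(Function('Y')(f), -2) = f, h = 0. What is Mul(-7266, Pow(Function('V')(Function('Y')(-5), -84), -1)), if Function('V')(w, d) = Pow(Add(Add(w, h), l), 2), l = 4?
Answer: -7266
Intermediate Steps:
Function('Y')(f) = Add(2, f)
Function('V')(w, d) = Pow(Add(4, w), 2) (Function('V')(w, d) = Pow(Add(Add(w, 0), 4), 2) = Pow(Add(w, 4), 2) = Pow(Add(4, w), 2))
Mul(-7266, Pow(Function('V')(Function('Y')(-5), -84), -1)) = Mul(-7266, Pow(Pow(Add(4, Add(2, -5)), 2), -1)) = Mul(-7266, Pow(Pow(Add(4, -3), 2), -1)) = Mul(-7266, Pow(Pow(1, 2), -1)) = Mul(-7266, Pow(1, -1)) = Mul(-7266, 1) = -7266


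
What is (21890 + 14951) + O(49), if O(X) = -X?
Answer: 36792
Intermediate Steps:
(21890 + 14951) + O(49) = (21890 + 14951) - 1*49 = 36841 - 49 = 36792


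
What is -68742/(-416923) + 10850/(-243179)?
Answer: 12192996268/101386918217 ≈ 0.12026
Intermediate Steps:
-68742/(-416923) + 10850/(-243179) = -68742*(-1/416923) + 10850*(-1/243179) = 68742/416923 - 10850/243179 = 12192996268/101386918217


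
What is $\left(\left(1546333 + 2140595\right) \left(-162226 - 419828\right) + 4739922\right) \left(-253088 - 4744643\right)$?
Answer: $10725063007694518890$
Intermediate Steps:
$\left(\left(1546333 + 2140595\right) \left(-162226 - 419828\right) + 4739922\right) \left(-253088 - 4744643\right) = \left(3686928 \left(-582054\right) + 4739922\right) \left(-4997731\right) = \left(-2145991190112 + 4739922\right) \left(-4997731\right) = \left(-2145986450190\right) \left(-4997731\right) = 10725063007694518890$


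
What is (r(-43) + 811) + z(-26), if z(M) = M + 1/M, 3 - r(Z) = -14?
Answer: 20851/26 ≈ 801.96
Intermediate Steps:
r(Z) = 17 (r(Z) = 3 - 1*(-14) = 3 + 14 = 17)
(r(-43) + 811) + z(-26) = (17 + 811) + (-26 + 1/(-26)) = 828 + (-26 - 1/26) = 828 - 677/26 = 20851/26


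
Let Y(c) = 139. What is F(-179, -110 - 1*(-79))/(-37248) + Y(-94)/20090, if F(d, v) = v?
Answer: 2900131/374156160 ≈ 0.0077511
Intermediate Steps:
F(-179, -110 - 1*(-79))/(-37248) + Y(-94)/20090 = (-110 - 1*(-79))/(-37248) + 139/20090 = (-110 + 79)*(-1/37248) + 139*(1/20090) = -31*(-1/37248) + 139/20090 = 31/37248 + 139/20090 = 2900131/374156160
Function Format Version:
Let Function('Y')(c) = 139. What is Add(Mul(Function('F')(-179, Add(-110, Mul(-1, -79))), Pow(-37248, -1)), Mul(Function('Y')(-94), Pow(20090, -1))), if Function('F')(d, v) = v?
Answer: Rational(2900131, 374156160) ≈ 0.0077511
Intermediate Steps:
Add(Mul(Function('F')(-179, Add(-110, Mul(-1, -79))), Pow(-37248, -1)), Mul(Function('Y')(-94), Pow(20090, -1))) = Add(Mul(Add(-110, Mul(-1, -79)), Pow(-37248, -1)), Mul(139, Pow(20090, -1))) = Add(Mul(Add(-110, 79), Rational(-1, 37248)), Mul(139, Rational(1, 20090))) = Add(Mul(-31, Rational(-1, 37248)), Rational(139, 20090)) = Add(Rational(31, 37248), Rational(139, 20090)) = Rational(2900131, 374156160)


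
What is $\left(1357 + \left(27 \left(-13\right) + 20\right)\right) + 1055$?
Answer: $2081$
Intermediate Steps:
$\left(1357 + \left(27 \left(-13\right) + 20\right)\right) + 1055 = \left(1357 + \left(-351 + 20\right)\right) + 1055 = \left(1357 - 331\right) + 1055 = 1026 + 1055 = 2081$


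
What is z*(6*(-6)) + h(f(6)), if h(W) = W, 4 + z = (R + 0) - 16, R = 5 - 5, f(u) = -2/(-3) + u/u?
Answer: 2165/3 ≈ 721.67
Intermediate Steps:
f(u) = 5/3 (f(u) = -2*(-⅓) + 1 = ⅔ + 1 = 5/3)
R = 0
z = -20 (z = -4 + ((0 + 0) - 16) = -4 + (0 - 16) = -4 - 16 = -20)
z*(6*(-6)) + h(f(6)) = -120*(-6) + 5/3 = -20*(-36) + 5/3 = 720 + 5/3 = 2165/3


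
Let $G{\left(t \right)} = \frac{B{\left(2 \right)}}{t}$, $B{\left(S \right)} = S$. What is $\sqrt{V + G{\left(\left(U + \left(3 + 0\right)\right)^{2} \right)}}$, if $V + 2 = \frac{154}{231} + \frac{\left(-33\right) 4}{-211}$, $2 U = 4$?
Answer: $\frac{i \sqrt{6288222}}{3165} \approx 0.7923 i$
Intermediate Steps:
$U = 2$ ($U = \frac{1}{2} \cdot 4 = 2$)
$G{\left(t \right)} = \frac{2}{t}$
$V = - \frac{448}{633}$ ($V = -2 + \left(\frac{154}{231} + \frac{\left(-33\right) 4}{-211}\right) = -2 + \left(154 \cdot \frac{1}{231} - - \frac{132}{211}\right) = -2 + \left(\frac{2}{3} + \frac{132}{211}\right) = -2 + \frac{818}{633} = - \frac{448}{633} \approx -0.70774$)
$\sqrt{V + G{\left(\left(U + \left(3 + 0\right)\right)^{2} \right)}} = \sqrt{- \frac{448}{633} + \frac{2}{\left(2 + \left(3 + 0\right)\right)^{2}}} = \sqrt{- \frac{448}{633} + \frac{2}{\left(2 + 3\right)^{2}}} = \sqrt{- \frac{448}{633} + \frac{2}{5^{2}}} = \sqrt{- \frac{448}{633} + \frac{2}{25}} = \sqrt{- \frac{9934}{15825}} = \frac{i \sqrt{6288222}}{3165}$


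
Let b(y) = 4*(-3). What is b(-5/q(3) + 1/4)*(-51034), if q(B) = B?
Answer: 612408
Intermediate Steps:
b(y) = -12
b(-5/q(3) + 1/4)*(-51034) = -12*(-51034) = 612408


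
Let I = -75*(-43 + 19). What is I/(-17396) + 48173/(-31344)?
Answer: -223609177/136315056 ≈ -1.6404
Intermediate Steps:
I = 1800 (I = -75*(-24) = 1800)
I/(-17396) + 48173/(-31344) = 1800/(-17396) + 48173/(-31344) = 1800*(-1/17396) + 48173*(-1/31344) = -450/4349 - 48173/31344 = -223609177/136315056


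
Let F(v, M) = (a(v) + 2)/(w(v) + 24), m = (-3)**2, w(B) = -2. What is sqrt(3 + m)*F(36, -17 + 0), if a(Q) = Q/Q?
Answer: 3*sqrt(3)/11 ≈ 0.47238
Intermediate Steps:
a(Q) = 1
m = 9
F(v, M) = 3/22 (F(v, M) = (1 + 2)/(-2 + 24) = 3/22)
sqrt(3 + m)*F(36, -17 + 0) = sqrt(3 + 9)*(3/22) = sqrt(12)*(3/22) = (2*sqrt(3))*(3/22) = 3*sqrt(3)/11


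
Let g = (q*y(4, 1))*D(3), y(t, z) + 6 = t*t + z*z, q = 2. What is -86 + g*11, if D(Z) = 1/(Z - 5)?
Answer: -207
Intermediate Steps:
y(t, z) = -6 + t² + z² (y(t, z) = -6 + (t*t + z*z) = -6 + (t² + z²) = -6 + t² + z²)
D(Z) = 1/(-5 + Z)
g = -11 (g = (2*(-6 + 4² + 1²))/(-5 + 3) = (2*(-6 + 16 + 1))/(-2) = (2*11)*(-½) = 22*(-½) = -11)
-86 + g*11 = -86 - 11*11 = -86 - 121 = -207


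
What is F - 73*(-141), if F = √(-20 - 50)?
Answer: 10293 + I*√70 ≈ 10293.0 + 8.3666*I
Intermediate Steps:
F = I*√70 (F = √(-70) = I*√70 ≈ 8.3666*I)
F - 73*(-141) = I*√70 - 73*(-141) = I*√70 + 10293 = 10293 + I*√70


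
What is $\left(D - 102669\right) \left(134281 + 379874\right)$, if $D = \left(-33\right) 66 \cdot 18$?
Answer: $-72944712315$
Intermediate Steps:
$D = -39204$ ($D = \left(-2178\right) 18 = -39204$)
$\left(D - 102669\right) \left(134281 + 379874\right) = \left(-39204 - 102669\right) \left(134281 + 379874\right) = \left(-141873\right) 514155 = -72944712315$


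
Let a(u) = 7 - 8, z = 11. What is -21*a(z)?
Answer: 21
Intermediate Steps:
a(u) = -1
-21*a(z) = -21*(-1) = 21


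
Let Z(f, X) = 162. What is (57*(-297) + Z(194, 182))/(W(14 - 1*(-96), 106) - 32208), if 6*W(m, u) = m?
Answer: 50301/96569 ≈ 0.52088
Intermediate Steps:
W(m, u) = m/6
(57*(-297) + Z(194, 182))/(W(14 - 1*(-96), 106) - 32208) = (57*(-297) + 162)/((14 - 1*(-96))/6 - 32208) = (-16929 + 162)/((14 + 96)/6 - 32208) = -16767/((⅙)*110 - 32208) = -16767/(55/3 - 32208) = -16767/(-96569/3) = -16767*(-3/96569) = 50301/96569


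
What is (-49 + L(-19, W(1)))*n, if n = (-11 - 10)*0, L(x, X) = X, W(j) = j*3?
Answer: 0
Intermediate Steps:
W(j) = 3*j
n = 0 (n = -21*0 = 0)
(-49 + L(-19, W(1)))*n = (-49 + 3*1)*0 = (-49 + 3)*0 = -46*0 = 0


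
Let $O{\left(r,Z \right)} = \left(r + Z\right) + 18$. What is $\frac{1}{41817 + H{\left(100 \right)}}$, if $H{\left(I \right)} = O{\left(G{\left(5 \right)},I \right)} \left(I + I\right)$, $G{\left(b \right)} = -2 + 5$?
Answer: $\frac{1}{66017} \approx 1.5148 \cdot 10^{-5}$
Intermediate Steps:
$G{\left(b \right)} = 3$
$O{\left(r,Z \right)} = 18 + Z + r$ ($O{\left(r,Z \right)} = \left(Z + r\right) + 18 = 18 + Z + r$)
$H{\left(I \right)} = 2 I \left(21 + I\right)$ ($H{\left(I \right)} = \left(18 + I + 3\right) \left(I + I\right) = \left(21 + I\right) 2 I = 2 I \left(21 + I\right)$)
$\frac{1}{41817 + H{\left(100 \right)}} = \frac{1}{41817 + 2 \cdot 100 \left(21 + 100\right)} = \frac{1}{41817 + 2 \cdot 100 \cdot 121} = \frac{1}{41817 + 24200} = \frac{1}{66017}$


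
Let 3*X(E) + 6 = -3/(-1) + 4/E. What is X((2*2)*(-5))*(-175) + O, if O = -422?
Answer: -706/3 ≈ -235.33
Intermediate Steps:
X(E) = -1 + 4/(3*E) (X(E) = -2 + (-3/(-1) + 4/E)/3 = -2 + (-3*(-1) + 4/E)/3 = -2 + (3 + 4/E)/3 = -2 + (1 + 4/(3*E)) = -1 + 4/(3*E))
X((2*2)*(-5))*(-175) + O = ((4/3 - 2*2*(-5))/(((2*2)*(-5))))*(-175) - 422 = ((4/3 - 4*(-5))/((4*(-5))))*(-175) - 422 = ((4/3 - 1*(-20))/(-20))*(-175) - 422 = -(4/3 + 20)/20*(-175) - 422 = -1/20*64/3*(-175) - 422 = -16/15*(-175) - 422 = 560/3 - 422 = -706/3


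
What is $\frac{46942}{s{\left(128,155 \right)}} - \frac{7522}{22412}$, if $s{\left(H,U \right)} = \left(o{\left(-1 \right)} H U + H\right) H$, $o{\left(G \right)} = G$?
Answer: $- \frac{357698091}{1009795072} \approx -0.35423$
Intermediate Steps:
$s{\left(H,U \right)} = H \left(H - H U\right)$ ($s{\left(H,U \right)} = \left(- H U + H\right) H = \left(H - H U\right) H = H \left(H - H U\right)$)
$\frac{46942}{s{\left(128,155 \right)}} - \frac{7522}{22412} = \frac{46942}{128^{2} \left(1 - 155\right)} - \frac{7522}{22412} = \frac{46942}{16384 \left(1 - 155\right)} - \frac{3761}{11206} = \frac{46942}{16384 \left(-154\right)} - \frac{3761}{11206} = \frac{46942}{-2523136} - \frac{3761}{11206} = 46942 \left(- \frac{1}{2523136}\right) - \frac{3761}{11206} = - \frac{3353}{180224} - \frac{3761}{11206} = - \frac{357698091}{1009795072}$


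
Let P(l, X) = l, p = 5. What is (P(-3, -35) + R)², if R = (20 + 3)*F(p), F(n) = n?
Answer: 12544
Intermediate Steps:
R = 115 (R = (20 + 3)*5 = 23*5 = 115)
(P(-3, -35) + R)² = (-3 + 115)² = 112² = 12544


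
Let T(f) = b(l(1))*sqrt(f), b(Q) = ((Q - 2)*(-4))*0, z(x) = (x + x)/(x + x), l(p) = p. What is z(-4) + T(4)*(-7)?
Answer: 1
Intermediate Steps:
z(x) = 1 (z(x) = (2*x)/((2*x)) = (2*x)*(1/(2*x)) = 1)
b(Q) = 0 (b(Q) = ((-2 + Q)*(-4))*0 = (8 - 4*Q)*0 = 0)
T(f) = 0 (T(f) = 0*sqrt(f) = 0)
z(-4) + T(4)*(-7) = 1 + 0*(-7) = 1 + 0 = 1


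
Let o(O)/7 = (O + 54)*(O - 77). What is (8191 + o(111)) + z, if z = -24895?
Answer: 22566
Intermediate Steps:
o(O) = 7*(-77 + O)*(54 + O) (o(O) = 7*((O + 54)*(O - 77)) = 7*((54 + O)*(-77 + O)) = 7*((-77 + O)*(54 + O)) = 7*(-77 + O)*(54 + O))
(8191 + o(111)) + z = (8191 + (-29106 - 161*111 + 7*111**2)) - 24895 = (8191 + (-29106 - 17871 + 7*12321)) - 24895 = (8191 + (-29106 - 17871 + 86247)) - 24895 = (8191 + 39270) - 24895 = 47461 - 24895 = 22566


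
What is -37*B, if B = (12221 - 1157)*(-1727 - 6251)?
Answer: 3265937904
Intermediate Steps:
B = -88268592 (B = 11064*(-7978) = -88268592)
-37*B = -37*(-88268592) = 3265937904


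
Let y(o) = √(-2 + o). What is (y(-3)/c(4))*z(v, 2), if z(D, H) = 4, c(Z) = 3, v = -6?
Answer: 4*I*√5/3 ≈ 2.9814*I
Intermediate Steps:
(y(-3)/c(4))*z(v, 2) = (√(-2 - 3)/3)*4 = (√(-5)/3)*4 = ((I*√5)/3)*4 = (I*√5/3)*4 = 4*I*√5/3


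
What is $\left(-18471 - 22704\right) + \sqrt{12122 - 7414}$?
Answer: $-41175 + 2 \sqrt{1177} \approx -41106.0$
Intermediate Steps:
$\left(-18471 - 22704\right) + \sqrt{12122 - 7414} = \left(-18471 - 22704\right) + \sqrt{4708} = -41175 + 2 \sqrt{1177}$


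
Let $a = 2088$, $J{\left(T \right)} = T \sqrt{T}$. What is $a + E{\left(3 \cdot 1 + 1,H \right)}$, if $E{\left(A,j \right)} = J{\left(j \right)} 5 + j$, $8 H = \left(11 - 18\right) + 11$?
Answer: $\frac{4177}{2} + \frac{5 \sqrt{2}}{4} \approx 2090.3$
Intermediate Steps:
$J{\left(T \right)} = T^{\frac{3}{2}}$
$H = \frac{1}{2}$ ($H = \frac{\left(11 - 18\right) + 11}{8} = \frac{-7 + 11}{8} = \frac{1}{8} \cdot 4 = \frac{1}{2} \approx 0.5$)
$E{\left(A,j \right)} = j + 5 j^{\frac{3}{2}}$ ($E{\left(A,j \right)} = j^{\frac{3}{2}} \cdot 5 + j = 5 j^{\frac{3}{2}} + j = j + 5 j^{\frac{3}{2}}$)
$a + E{\left(3 \cdot 1 + 1,H \right)} = 2088 + \left(\frac{1}{2} + \frac{5}{2 \sqrt{2}}\right) = 2088 + \left(\frac{1}{2} + 5 \frac{\sqrt{2}}{4}\right) = 2088 + \left(\frac{1}{2} + \frac{5 \sqrt{2}}{4}\right) = \frac{4177}{2} + \frac{5 \sqrt{2}}{4}$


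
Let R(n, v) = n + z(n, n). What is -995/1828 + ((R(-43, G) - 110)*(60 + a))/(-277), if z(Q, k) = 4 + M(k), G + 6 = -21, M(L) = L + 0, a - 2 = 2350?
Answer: 846278497/506356 ≈ 1671.3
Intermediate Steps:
a = 2352 (a = 2 + 2350 = 2352)
M(L) = L
G = -27 (G = -6 - 21 = -27)
z(Q, k) = 4 + k
R(n, v) = 4 + 2*n (R(n, v) = n + (4 + n) = 4 + 2*n)
-995/1828 + ((R(-43, G) - 110)*(60 + a))/(-277) = -995/1828 + (((4 + 2*(-43)) - 110)*(60 + 2352))/(-277) = -995*1/1828 + (((4 - 86) - 110)*2412)*(-1/277) = -995/1828 + ((-82 - 110)*2412)*(-1/277) = -995/1828 - 192*2412*(-1/277) = -995/1828 - 463104*(-1/277) = -995/1828 + 463104/277 = 846278497/506356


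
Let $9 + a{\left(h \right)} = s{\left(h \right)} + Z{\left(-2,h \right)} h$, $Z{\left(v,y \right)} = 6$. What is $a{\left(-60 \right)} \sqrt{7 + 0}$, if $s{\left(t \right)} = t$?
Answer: $- 429 \sqrt{7} \approx -1135.0$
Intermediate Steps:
$a{\left(h \right)} = -9 + 7 h$ ($a{\left(h \right)} = -9 + \left(h + 6 h\right) = -9 + 7 h$)
$a{\left(-60 \right)} \sqrt{7 + 0} = \left(-9 + 7 \left(-60\right)\right) \sqrt{7 + 0} = \left(-9 - 420\right) \sqrt{7} = - 429 \sqrt{7}$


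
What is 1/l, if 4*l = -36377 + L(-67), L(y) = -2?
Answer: -4/36379 ≈ -0.00010995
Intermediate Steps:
l = -36379/4 (l = (-36377 - 2)/4 = (1/4)*(-36379) = -36379/4 ≈ -9094.8)
1/l = 1/(-36379/4) = -4/36379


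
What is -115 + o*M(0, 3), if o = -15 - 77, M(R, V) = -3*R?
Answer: -115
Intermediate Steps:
o = -92
-115 + o*M(0, 3) = -115 - (-276)*0 = -115 - 92*0 = -115 + 0 = -115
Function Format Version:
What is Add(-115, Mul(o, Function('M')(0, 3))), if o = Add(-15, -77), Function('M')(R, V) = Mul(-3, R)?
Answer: -115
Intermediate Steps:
o = -92
Add(-115, Mul(o, Function('M')(0, 3))) = Add(-115, Mul(-92, Mul(-3, 0))) = Add(-115, Mul(-92, 0)) = Add(-115, 0) = -115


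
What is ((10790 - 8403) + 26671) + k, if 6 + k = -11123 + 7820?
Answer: 25749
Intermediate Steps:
k = -3309 (k = -6 + (-11123 + 7820) = -6 - 3303 = -3309)
((10790 - 8403) + 26671) + k = ((10790 - 8403) + 26671) - 3309 = (2387 + 26671) - 3309 = 29058 - 3309 = 25749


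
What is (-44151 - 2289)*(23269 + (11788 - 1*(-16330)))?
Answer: -2386412280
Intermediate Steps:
(-44151 - 2289)*(23269 + (11788 - 1*(-16330))) = -46440*(23269 + (11788 + 16330)) = -46440*(23269 + 28118) = -46440*51387 = -2386412280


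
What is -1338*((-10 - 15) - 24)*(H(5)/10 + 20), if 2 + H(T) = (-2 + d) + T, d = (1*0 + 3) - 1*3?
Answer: 6588981/5 ≈ 1.3178e+6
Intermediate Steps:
d = 0 (d = (0 + 3) - 3 = 3 - 3 = 0)
H(T) = -4 + T (H(T) = -2 + ((-2 + 0) + T) = -2 + (-2 + T) = -4 + T)
-1338*((-10 - 15) - 24)*(H(5)/10 + 20) = -1338*((-10 - 15) - 24)*((-4 + 5)/10 + 20) = -1338*(-25 - 24)*(1*(⅒) + 20) = -(-65562)*(⅒ + 20) = -(-65562)*201/10 = -1338*(-9849/10) = 6588981/5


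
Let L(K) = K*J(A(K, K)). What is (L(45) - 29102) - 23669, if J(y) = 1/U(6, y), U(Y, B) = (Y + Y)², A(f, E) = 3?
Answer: -844331/16 ≈ -52771.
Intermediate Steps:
U(Y, B) = 4*Y² (U(Y, B) = (2*Y)² = 4*Y²)
J(y) = 1/144 (J(y) = 1/(4*6²) = 1/(4*36) = 1/144)
L(K) = K/144 (L(K) = K*(1/144) = K/144)
(L(45) - 29102) - 23669 = ((1/144)*45 - 29102) - 23669 = (5/16 - 29102) - 23669 = -465627/16 - 23669 = -844331/16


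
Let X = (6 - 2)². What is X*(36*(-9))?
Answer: -5184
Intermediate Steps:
X = 16 (X = 4² = 16)
X*(36*(-9)) = 16*(36*(-9)) = 16*(-324) = -5184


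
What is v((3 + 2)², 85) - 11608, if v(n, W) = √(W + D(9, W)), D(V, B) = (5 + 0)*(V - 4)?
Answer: -11608 + √110 ≈ -11598.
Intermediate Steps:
D(V, B) = -20 + 5*V (D(V, B) = 5*(-4 + V) = -20 + 5*V)
v(n, W) = √(25 + W) (v(n, W) = √(W + (-20 + 5*9)) = √(W + (-20 + 45)) = √(W + 25) = √(25 + W))
v((3 + 2)², 85) - 11608 = √(25 + 85) - 11608 = √110 - 11608 = -11608 + √110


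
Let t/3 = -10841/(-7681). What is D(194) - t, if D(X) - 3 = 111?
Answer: 843111/7681 ≈ 109.77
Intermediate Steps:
D(X) = 114 (D(X) = 3 + 111 = 114)
t = 32523/7681 (t = 3*(-10841/(-7681)) = 3*(-10841*(-1/7681)) = 3*(10841/7681) = 32523/7681 ≈ 4.2342)
D(194) - t = 114 - 1*32523/7681 = 114 - 32523/7681 = 843111/7681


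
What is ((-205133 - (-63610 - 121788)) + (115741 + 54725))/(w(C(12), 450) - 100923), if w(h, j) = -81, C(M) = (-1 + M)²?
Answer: -150731/101004 ≈ -1.4923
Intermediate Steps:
((-205133 - (-63610 - 121788)) + (115741 + 54725))/(w(C(12), 450) - 100923) = ((-205133 - (-63610 - 121788)) + (115741 + 54725))/(-81 - 100923) = ((-205133 - 1*(-185398)) + 170466)/(-101004) = ((-205133 + 185398) + 170466)*(-1/101004) = (-19735 + 170466)*(-1/101004) = 150731*(-1/101004) = -150731/101004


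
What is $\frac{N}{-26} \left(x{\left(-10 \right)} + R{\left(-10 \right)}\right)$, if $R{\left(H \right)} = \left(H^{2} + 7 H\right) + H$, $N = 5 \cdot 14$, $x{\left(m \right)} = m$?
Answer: $- \frac{350}{13} \approx -26.923$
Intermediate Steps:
$N = 70$
$R{\left(H \right)} = H^{2} + 8 H$
$\frac{N}{-26} \left(x{\left(-10 \right)} + R{\left(-10 \right)}\right) = \frac{70}{-26} \left(-10 - 10 \left(8 - 10\right)\right) = 70 \left(- \frac{1}{26}\right) \left(-10 - -20\right) = - \frac{35 \left(-10 + 20\right)}{13} = \left(- \frac{35}{13}\right) 10 = - \frac{350}{13}$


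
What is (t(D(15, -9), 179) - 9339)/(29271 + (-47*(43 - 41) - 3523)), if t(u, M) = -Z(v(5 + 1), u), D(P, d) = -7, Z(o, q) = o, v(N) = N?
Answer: -9345/25654 ≈ -0.36427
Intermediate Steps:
t(u, M) = -6 (t(u, M) = -(5 + 1) = -1*6 = -6)
(t(D(15, -9), 179) - 9339)/(29271 + (-47*(43 - 41) - 3523)) = (-6 - 9339)/(29271 + (-47*(43 - 41) - 3523)) = -9345/(29271 + (-47*2 - 3523)) = -9345/(29271 + (-94 - 3523)) = -9345/(29271 - 3617) = -9345/25654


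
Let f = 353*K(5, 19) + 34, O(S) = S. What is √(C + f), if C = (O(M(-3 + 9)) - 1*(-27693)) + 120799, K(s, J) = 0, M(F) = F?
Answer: 2*√37133 ≈ 385.40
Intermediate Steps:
f = 34 (f = 353*0 + 34 = 0 + 34 = 34)
C = 148498 (C = ((-3 + 9) - 1*(-27693)) + 120799 = (6 + 27693) + 120799 = 27699 + 120799 = 148498)
√(C + f) = √(148498 + 34) = √148532 = 2*√37133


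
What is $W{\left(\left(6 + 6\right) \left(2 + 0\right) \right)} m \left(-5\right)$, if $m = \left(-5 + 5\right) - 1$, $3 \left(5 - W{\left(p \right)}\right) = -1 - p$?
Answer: $\frac{200}{3} \approx 66.667$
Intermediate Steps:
$W{\left(p \right)} = \frac{16}{3} + \frac{p}{3}$ ($W{\left(p \right)} = 5 - \frac{-1 - p}{3} = 5 + \left(\frac{1}{3} + \frac{p}{3}\right) = \frac{16}{3} + \frac{p}{3}$)
$m = -1$ ($m = 0 - 1 = -1$)
$W{\left(\left(6 + 6\right) \left(2 + 0\right) \right)} m \left(-5\right) = \left(\frac{16}{3} + \frac{\left(6 + 6\right) \left(2 + 0\right)}{3}\right) \left(-1\right) \left(-5\right) = \left(\frac{16}{3} + \frac{12 \cdot 2}{3}\right) \left(-1\right) \left(-5\right) = \left(\frac{16}{3} + \frac{1}{3} \cdot 24\right) \left(-1\right) \left(-5\right) = \left(\frac{16}{3} + 8\right) \left(-1\right) \left(-5\right) = \frac{40}{3} \left(-1\right) \left(-5\right) = \left(- \frac{40}{3}\right) \left(-5\right) = \frac{200}{3}$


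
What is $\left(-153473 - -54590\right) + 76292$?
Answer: $-22591$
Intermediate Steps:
$\left(-153473 - -54590\right) + 76292 = \left(-153473 + 54590\right) + 76292 = -98883 + 76292 = -22591$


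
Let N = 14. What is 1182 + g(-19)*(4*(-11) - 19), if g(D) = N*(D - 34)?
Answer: 47928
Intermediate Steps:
g(D) = -476 + 14*D (g(D) = 14*(D - 34) = 14*(-34 + D) = -476 + 14*D)
1182 + g(-19)*(4*(-11) - 19) = 1182 + (-476 + 14*(-19))*(4*(-11) - 19) = 1182 + (-476 - 266)*(-44 - 19) = 1182 - 742*(-63) = 1182 + 46746 = 47928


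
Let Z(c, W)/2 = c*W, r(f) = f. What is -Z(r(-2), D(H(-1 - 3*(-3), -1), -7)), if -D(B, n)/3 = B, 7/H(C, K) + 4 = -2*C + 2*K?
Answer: 42/11 ≈ 3.8182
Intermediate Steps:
H(C, K) = 7/(-4 - 2*C + 2*K) (H(C, K) = 7/(-4 + (-2*C + 2*K)) = 7/(-4 - 2*C + 2*K))
D(B, n) = -3*B
Z(c, W) = 2*W*c (Z(c, W) = 2*(c*W) = 2*(W*c) = 2*W*c)
-Z(r(-2), D(H(-1 - 3*(-3), -1), -7)) = -2*(-(-21)/(4 - 2*(-1) + 2*(-1 - 3*(-3))))*(-2) = -2*(-(-21)/(4 + 2 + 2*(-1 + 9)))*(-2) = -2*(-(-21)/(4 + 2 + 2*8))*(-2) = -2*(-(-21)/(4 + 2 + 16))*(-2) = -2*(-(-21)/22)*(-2) = -2*(-3*(-7/22))*(-2) = -2*21*(-2)/22 = -1*(-42/11) = 42/11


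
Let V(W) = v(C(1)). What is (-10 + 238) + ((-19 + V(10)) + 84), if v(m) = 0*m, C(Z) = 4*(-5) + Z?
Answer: 293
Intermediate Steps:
C(Z) = -20 + Z
v(m) = 0
V(W) = 0
(-10 + 238) + ((-19 + V(10)) + 84) = (-10 + 238) + ((-19 + 0) + 84) = 228 + (-19 + 84) = 228 + 65 = 293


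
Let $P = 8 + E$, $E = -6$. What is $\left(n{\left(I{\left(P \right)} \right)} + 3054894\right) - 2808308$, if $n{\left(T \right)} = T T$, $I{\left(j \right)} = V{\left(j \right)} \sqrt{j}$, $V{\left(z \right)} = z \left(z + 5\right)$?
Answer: $246978$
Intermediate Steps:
$P = 2$ ($P = 8 - 6 = 2$)
$V{\left(z \right)} = z \left(5 + z\right)$
$I{\left(j \right)} = j^{\frac{3}{2}} \left(5 + j\right)$ ($I{\left(j \right)} = j \left(5 + j\right) \sqrt{j} = j^{\frac{3}{2}} \left(5 + j\right)$)
$n{\left(T \right)} = T^{2}$
$\left(n{\left(I{\left(P \right)} \right)} + 3054894\right) - 2808308 = \left(\left(2^{\frac{3}{2}} \left(5 + 2\right)\right)^{2} + 3054894\right) - 2808308 = \left(\left(2 \sqrt{2} \cdot 7\right)^{2} + 3054894\right) - 2808308 = \left(\left(14 \sqrt{2}\right)^{2} + 3054894\right) - 2808308 = \left(392 + 3054894\right) - 2808308 = 3055286 - 2808308 = 246978$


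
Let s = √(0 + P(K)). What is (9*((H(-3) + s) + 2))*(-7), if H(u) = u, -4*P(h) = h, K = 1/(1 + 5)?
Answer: 63 - 21*I*√6/4 ≈ 63.0 - 12.86*I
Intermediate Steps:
K = ⅙ (K = 1/6 = ⅙ ≈ 0.16667)
P(h) = -h/4
s = I*√6/12 (s = √(0 - ¼*⅙) = √(0 - 1/24) = √(-1/24) = I*√6/12 ≈ 0.20412*I)
(9*((H(-3) + s) + 2))*(-7) = (9*((-3 + I*√6/12) + 2))*(-7) = (9*(-1 + I*√6/12))*(-7) = (-9 + 3*I*√6/4)*(-7) = 63 - 21*I*√6/4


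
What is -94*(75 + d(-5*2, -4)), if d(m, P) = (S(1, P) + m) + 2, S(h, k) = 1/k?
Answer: -12549/2 ≈ -6274.5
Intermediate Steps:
d(m, P) = 2 + m + 1/P (d(m, P) = (1/P + m) + 2 = (m + 1/P) + 2 = 2 + m + 1/P)
-94*(75 + d(-5*2, -4)) = -94*(75 + (2 - 5*2 + 1/(-4))) = -94*(75 + (2 - 10 - ¼)) = -94*(75 - 33/4) = -94*267/4 = -12549/2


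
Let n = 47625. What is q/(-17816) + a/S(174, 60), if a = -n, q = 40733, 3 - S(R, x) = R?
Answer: 280507219/1015512 ≈ 276.22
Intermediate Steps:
S(R, x) = 3 - R
a = -47625 (a = -1*47625 = -47625)
q/(-17816) + a/S(174, 60) = 40733/(-17816) - 47625/(3 - 1*174) = 40733*(-1/17816) - 47625/(3 - 174) = -40733/17816 - 47625/(-171) = -40733/17816 - 47625*(-1/171) = -40733/17816 + 15875/57 = 280507219/1015512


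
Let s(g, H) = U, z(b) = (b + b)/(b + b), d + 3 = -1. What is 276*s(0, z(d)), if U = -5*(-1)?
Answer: 1380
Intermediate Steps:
U = 5
d = -4 (d = -3 - 1 = -4)
z(b) = 1 (z(b) = (2*b)/((2*b)) = (2*b)*(1/(2*b)) = 1)
s(g, H) = 5
276*s(0, z(d)) = 276*5 = 1380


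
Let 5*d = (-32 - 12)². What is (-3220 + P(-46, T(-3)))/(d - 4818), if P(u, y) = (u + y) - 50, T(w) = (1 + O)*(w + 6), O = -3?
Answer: 755/1007 ≈ 0.74975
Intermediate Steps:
T(w) = -12 - 2*w (T(w) = (1 - 3)*(w + 6) = -2*(6 + w) = -12 - 2*w)
P(u, y) = -50 + u + y
d = 1936/5 (d = (-32 - 12)²/5 = (⅕)*(-44)² = (⅕)*1936 = 1936/5 ≈ 387.20)
(-3220 + P(-46, T(-3)))/(d - 4818) = (-3220 + (-50 - 46 + (-12 - 2*(-3))))/(1936/5 - 4818) = (-3220 + (-50 - 46 + (-12 + 6)))/(-22154/5) = (-3220 + (-50 - 46 - 6))*(-5/22154) = (-3220 - 102)*(-5/22154) = -3322*(-5/22154) = 755/1007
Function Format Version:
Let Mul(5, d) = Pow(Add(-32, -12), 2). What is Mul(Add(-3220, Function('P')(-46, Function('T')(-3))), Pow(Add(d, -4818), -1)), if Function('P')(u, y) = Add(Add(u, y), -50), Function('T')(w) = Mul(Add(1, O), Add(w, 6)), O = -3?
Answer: Rational(755, 1007) ≈ 0.74975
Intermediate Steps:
Function('T')(w) = Add(-12, Mul(-2, w)) (Function('T')(w) = Mul(Add(1, -3), Add(w, 6)) = Mul(-2, Add(6, w)) = Add(-12, Mul(-2, w)))
Function('P')(u, y) = Add(-50, u, y)
d = Rational(1936, 5) (d = Mul(Rational(1, 5), Pow(Add(-32, -12), 2)) = Mul(Rational(1, 5), Pow(-44, 2)) = Mul(Rational(1, 5), 1936) = Rational(1936, 5) ≈ 387.20)
Mul(Add(-3220, Function('P')(-46, Function('T')(-3))), Pow(Add(d, -4818), -1)) = Mul(Add(-3220, Add(-50, -46, Add(-12, Mul(-2, -3)))), Pow(Add(Rational(1936, 5), -4818), -1)) = Mul(Add(-3220, Add(-50, -46, Add(-12, 6))), Pow(Rational(-22154, 5), -1)) = Mul(Add(-3220, Add(-50, -46, -6)), Rational(-5, 22154)) = Mul(Add(-3220, -102), Rational(-5, 22154)) = Mul(-3322, Rational(-5, 22154)) = Rational(755, 1007)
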